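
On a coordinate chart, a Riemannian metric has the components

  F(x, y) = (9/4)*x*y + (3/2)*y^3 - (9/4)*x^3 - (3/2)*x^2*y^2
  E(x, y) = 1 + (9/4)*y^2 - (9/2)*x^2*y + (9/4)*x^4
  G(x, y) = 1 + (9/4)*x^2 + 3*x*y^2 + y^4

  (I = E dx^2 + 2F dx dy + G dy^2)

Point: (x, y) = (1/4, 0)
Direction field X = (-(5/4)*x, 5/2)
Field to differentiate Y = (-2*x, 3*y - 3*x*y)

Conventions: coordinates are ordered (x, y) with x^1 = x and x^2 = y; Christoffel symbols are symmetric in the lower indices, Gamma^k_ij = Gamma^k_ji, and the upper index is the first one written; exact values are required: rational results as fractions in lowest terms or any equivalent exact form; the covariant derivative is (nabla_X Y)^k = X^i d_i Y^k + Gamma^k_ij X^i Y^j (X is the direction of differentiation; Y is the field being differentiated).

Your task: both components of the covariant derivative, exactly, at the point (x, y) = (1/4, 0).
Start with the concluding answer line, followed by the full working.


Answer: (nabla_X Y)^x = 7415/9416, (nabla_X Y)^y = 46845/9416

E = 1033/1024, F = -9/256, G = 73/64 at the point
E_x = 9/64, E_y = -9/32, F_x = -27/64, F_y = 9/16, G_x = 9/8, G_y = 0
EG - F^2 = 1177/1024;  g^inv = (1024/1177) * [[73/64, 9/256], [9/256, 1033/1024]]
first-kind symbols [ij,l] = (1/2)(d_i g_jl + d_j g_il - d_l g_ij): [xx,x] = E_x/2 = 9/128, [xx,y] = F_x - E_y/2 = -9/32, [xy,x] = E_y/2 = -9/64, [xy,y] = G_x/2 = 9/16, [yy,x] = F_y - G_x/2 = 0, [yy,y] = G_y/2 = 0
Gamma^x_ij = (G*[ij,x] - F*[ij,y])/(EG - F^2), Gamma^y_ij = (E*[ij,y] - F*[ij,x])/(EG - F^2)
Gamma_xxx = 72/1177, Gamma_xxy = -144/1177, Gamma_xyy = 0, Gamma_yxx = -288/1177, Gamma_yxy = 576/1177, Gamma_yyy = 0
X = (-5/16, 5/2), Y = (-1/2, 0) at the point


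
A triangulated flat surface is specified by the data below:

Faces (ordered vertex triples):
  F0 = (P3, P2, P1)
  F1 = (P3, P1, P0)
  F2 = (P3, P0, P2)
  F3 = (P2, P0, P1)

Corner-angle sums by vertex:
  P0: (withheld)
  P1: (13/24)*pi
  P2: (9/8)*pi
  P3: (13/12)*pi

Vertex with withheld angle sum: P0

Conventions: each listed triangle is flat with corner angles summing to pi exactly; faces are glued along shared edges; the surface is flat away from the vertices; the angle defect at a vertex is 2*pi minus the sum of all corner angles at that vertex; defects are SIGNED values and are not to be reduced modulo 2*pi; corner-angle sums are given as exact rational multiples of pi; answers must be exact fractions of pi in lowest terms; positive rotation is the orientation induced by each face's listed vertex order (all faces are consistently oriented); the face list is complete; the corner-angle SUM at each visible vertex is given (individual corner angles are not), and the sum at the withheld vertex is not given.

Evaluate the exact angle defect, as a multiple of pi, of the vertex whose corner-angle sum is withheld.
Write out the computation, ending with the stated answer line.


V = 4, E = 6, F = 4; chi = V - E + F = 2
Gauss-Bonnet: total defect = 2*pi*chi = 4*pi; visible defects sum to (13/4)*pi

Answer: defect(P0) = (3/4)*pi


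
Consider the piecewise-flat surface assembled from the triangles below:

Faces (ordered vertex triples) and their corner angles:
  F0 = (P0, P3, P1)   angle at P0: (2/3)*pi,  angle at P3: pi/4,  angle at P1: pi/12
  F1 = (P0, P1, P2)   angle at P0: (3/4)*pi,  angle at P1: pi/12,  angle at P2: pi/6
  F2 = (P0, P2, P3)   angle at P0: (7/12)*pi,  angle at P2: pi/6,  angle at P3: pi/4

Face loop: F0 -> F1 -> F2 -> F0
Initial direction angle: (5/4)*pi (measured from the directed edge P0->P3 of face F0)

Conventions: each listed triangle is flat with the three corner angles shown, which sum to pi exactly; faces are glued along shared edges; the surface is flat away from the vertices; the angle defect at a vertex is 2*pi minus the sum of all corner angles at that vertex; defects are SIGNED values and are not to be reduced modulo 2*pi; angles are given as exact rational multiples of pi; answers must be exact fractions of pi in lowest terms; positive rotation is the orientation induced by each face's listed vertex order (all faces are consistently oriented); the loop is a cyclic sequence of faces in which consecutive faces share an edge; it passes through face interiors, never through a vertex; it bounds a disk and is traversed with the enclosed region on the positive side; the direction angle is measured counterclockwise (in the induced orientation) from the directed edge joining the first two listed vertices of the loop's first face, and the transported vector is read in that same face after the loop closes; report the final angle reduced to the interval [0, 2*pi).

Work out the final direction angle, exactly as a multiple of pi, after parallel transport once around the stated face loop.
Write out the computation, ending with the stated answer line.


enclosed vertex P0: corner angles sum to 2*pi, defect = 2*pi - 2*pi = 0
by Gauss-Bonnet the loop rotates the vector by the enclosed defect sum (positive orientation, mod 2*pi)
final angle = (5/4)*pi + 0 = (5/4)*pi (mod 2*pi)

Answer: final direction angle = (5/4)*pi


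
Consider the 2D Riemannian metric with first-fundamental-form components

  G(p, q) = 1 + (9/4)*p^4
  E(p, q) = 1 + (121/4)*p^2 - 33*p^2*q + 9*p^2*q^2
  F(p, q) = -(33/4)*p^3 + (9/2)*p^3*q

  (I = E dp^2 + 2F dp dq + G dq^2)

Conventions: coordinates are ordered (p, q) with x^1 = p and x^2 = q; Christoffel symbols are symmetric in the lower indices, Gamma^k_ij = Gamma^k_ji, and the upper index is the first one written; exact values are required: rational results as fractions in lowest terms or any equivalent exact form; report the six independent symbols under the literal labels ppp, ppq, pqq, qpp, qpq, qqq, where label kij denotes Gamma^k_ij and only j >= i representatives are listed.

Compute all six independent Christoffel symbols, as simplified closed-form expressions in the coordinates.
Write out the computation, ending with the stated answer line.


E = 1 + (121/4)*p^2 - 33*p^2*q + 9*p^2*q^2; F = -(33/4)*p^3 + (9/2)*p^3*q; G = 1 + (9/4)*p^4
Gamma^k_ij = (1/2) g^{kl} (d_i g_jl + d_j g_il - d_l g_ij), with g^inv = (1/(EG-F^2)) [[G, -F], [-F, E]]
first partials: E_p = (121/2)*p - 66*p*q + 18*p*q^2, E_q = -33*p^2 + 18*p^2*q, F_p = -(99/4)*p^2 + (27/2)*p^2*q, F_q = (9/2)*p^3, G_p = 9*p^3, G_q = 0
D = EG - F^2 = 1 + (121/4)*p^2 - 33*p^2*q + 9*p^2*q^2 + (9/4)*p^4
expanded: Gamma^p_pp = (G E_p - 2F F_p + F E_q)/(2D), Gamma^p_pq = (G E_q - F G_p)/(2D), Gamma^p_qq = (2G F_q - G G_p - F G_q)/(2D), Gamma^q_pp = (2E F_p - E E_q - F E_p)/(2D), Gamma^q_pq = (E G_p - F E_q)/(2D), Gamma^q_qq = (E G_q - 2F F_q + F G_p)/(2D); substitute and cancel common factors

Answer: Gamma_ppp = (36*p*q^2 - 132*p*q + 121*p)/(9*p^4 + 36*p^2*q^2 - 132*p^2*q + 121*p^2 + 4), Gamma_ppq = (36*p^2*q - 66*p^2)/(9*p^4 + 36*p^2*q^2 - 132*p^2*q + 121*p^2 + 4), Gamma_pqq = 0, Gamma_qpp = (18*p^2*q - 33*p^2)/(9*p^4 + 36*p^2*q^2 - 132*p^2*q + 121*p^2 + 4), Gamma_qpq = 18*p^3/(9*p^4 + 36*p^2*q^2 - 132*p^2*q + 121*p^2 + 4), Gamma_qqq = 0


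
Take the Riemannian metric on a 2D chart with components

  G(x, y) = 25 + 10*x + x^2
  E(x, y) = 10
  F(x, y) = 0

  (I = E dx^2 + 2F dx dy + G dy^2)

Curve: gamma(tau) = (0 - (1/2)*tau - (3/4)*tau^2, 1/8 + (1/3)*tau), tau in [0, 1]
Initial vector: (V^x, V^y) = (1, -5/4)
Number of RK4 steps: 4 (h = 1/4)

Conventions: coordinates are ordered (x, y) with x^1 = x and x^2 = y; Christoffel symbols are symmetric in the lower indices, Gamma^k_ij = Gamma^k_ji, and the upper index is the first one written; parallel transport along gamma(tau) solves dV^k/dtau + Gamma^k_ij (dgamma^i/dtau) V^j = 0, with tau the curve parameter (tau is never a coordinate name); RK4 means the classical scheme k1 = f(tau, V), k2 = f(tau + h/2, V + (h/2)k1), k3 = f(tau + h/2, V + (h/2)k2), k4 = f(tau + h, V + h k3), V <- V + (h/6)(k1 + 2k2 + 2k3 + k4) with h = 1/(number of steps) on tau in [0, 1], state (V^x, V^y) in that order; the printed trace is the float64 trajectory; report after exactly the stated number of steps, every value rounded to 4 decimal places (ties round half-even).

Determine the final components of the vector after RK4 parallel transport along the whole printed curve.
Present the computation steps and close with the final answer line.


gamma'(tau) = (-1/2 - (3/2)*tau, 1/3); f(tau, V)^k = -Gamma^k_ij(gamma(tau)) gamma'^i(tau) V^j; h = 1/4; intermediate values shown to 6 dp
curve data and Christoffel symbols at the stage parameters:
  tau = 0.000000: gamma = (0.000000, 0.125000), gamma' = (-0.500000, 0.333333); Gamma_xxx = 0.000000, Gamma_xxy = 0.000000, Gamma_xyy = -0.500000, Gamma_yxx = 0.000000, Gamma_yxy = 0.200000, Gamma_yyy = 0.000000
  tau = 0.125000: gamma = (-0.074219, 0.166667), gamma' = (-0.687500, 0.333333); Gamma_xxx = 0.000000, Gamma_xxy = 0.000000, Gamma_xyy = -0.492578, Gamma_yxx = 0.000000, Gamma_yxy = 0.203013, Gamma_yyy = 0.000000
  tau = 0.250000: gamma = (-0.171875, 0.208333), gamma' = (-0.875000, 0.333333); Gamma_xxx = 0.000000, Gamma_xxy = 0.000000, Gamma_xyy = -0.482813, Gamma_yxx = 0.000000, Gamma_yxy = 0.207120, Gamma_yyy = 0.000000
  tau = 0.375000: gamma = (-0.292969, 0.250000), gamma' = (-1.062500, 0.333333); Gamma_xxx = 0.000000, Gamma_xxy = 0.000000, Gamma_xyy = -0.470703, Gamma_yxx = 0.000000, Gamma_yxy = 0.212448, Gamma_yyy = 0.000000
  tau = 0.500000: gamma = (-0.437500, 0.291667), gamma' = (-1.250000, 0.333333); Gamma_xxx = 0.000000, Gamma_xxy = 0.000000, Gamma_xyy = -0.456250, Gamma_yxx = 0.000000, Gamma_yxy = 0.219178, Gamma_yyy = 0.000000
  tau = 0.625000: gamma = (-0.605469, 0.333333), gamma' = (-1.437500, 0.333333); Gamma_xxx = 0.000000, Gamma_xxy = 0.000000, Gamma_xyy = -0.439453, Gamma_yxx = 0.000000, Gamma_yxy = 0.227556, Gamma_yyy = 0.000000
  tau = 0.750000: gamma = (-0.796875, 0.375000), gamma' = (-1.625000, 0.333333); Gamma_xxx = 0.000000, Gamma_xxy = 0.000000, Gamma_xyy = -0.420313, Gamma_yxx = 0.000000, Gamma_yxy = 0.237918, Gamma_yyy = 0.000000
  tau = 0.875000: gamma = (-1.011719, 0.416667), gamma' = (-1.812500, 0.333333); Gamma_xxx = 0.000000, Gamma_xxy = 0.000000, Gamma_xyy = -0.398828, Gamma_yxx = 0.000000, Gamma_yxy = 0.250735, Gamma_yyy = 0.000000
  tau = 1.000000: gamma = (-1.250000, 0.458333), gamma' = (-2.000000, 0.333333); Gamma_xxx = 0.000000, Gamma_xxy = 0.000000, Gamma_xyy = -0.375000, Gamma_yxx = 0.000000, Gamma_yxy = 0.266667, Gamma_yyy = 0.000000
step 0: V^x = 1.0000, V^y = -1.2500
step 1: k1 = (-0.208333, -0.191667), k2 = (-0.209175, -0.243718), k3 = (-0.210243, -0.244618), k4 = (-0.211014, -0.303031); V <- V + (h/6)(k1 + 2k2 + 2k3 + k4): V^x = 0.9476, V^y = -1.3113
step 2: k1 = (-0.211038, -0.303068), k2 = (-0.211689, -0.369783), k3 = (-0.212998, -0.371660), k4 = (-0.213559, -0.450057); V <- V + (h/6)(k1 + 2k2 + 2k3 + k4): V^x = 0.8945, V^y = -1.4045
step 3: k1 = (-0.213597, -0.450139), k2 = (-0.213976, -0.543649), k3 = (-0.215688, -0.547468), k4 = (-0.215948, -0.662571); V <- V + (h/6)(k1 + 2k2 + 2k3 + k4): V^x = 0.8408, V^y = -1.5418
step 4: k1 = (-0.216007, -0.662752), k2 = (-0.215980, -0.806328), k3 = (-0.218366, -0.814485), k4 = (-0.218173, -1.000756); V <- V + (h/6)(k1 + 2k2 + 2k3 + k4): V^x = 0.7865, V^y = -1.7461

Answer: V^x = 0.7865, V^y = -1.7461


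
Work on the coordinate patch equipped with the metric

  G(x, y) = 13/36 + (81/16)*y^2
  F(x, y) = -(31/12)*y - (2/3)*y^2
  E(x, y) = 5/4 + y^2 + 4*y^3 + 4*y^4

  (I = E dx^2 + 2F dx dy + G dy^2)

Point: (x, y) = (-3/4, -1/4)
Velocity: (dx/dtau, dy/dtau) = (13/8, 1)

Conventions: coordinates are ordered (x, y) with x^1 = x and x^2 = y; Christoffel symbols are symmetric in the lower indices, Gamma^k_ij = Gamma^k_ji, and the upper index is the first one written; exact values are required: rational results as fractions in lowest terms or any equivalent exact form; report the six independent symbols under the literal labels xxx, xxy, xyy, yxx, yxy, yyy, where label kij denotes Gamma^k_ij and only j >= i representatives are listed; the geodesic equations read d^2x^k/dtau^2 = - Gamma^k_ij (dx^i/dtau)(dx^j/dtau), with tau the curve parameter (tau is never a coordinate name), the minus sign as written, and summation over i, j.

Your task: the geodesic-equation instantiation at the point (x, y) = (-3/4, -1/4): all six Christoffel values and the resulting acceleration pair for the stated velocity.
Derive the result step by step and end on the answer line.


E = 81/64, F = 29/48, G = 1561/2304 at the point
E_x = 0, E_y = 0, F_x = 0, F_y = -9/4, G_x = 0, G_y = -81/32
EG - F^2 = 72617/147456;  g^inv = (147456/72617) * [[1561/2304, -29/48], [-29/48, 81/64]]
first-kind symbols [ij,l] = (1/2)(d_i g_jl + d_j g_il - d_l g_ij): [xx,x] = E_x/2 = 0, [xx,y] = F_x - E_y/2 = 0, [xy,x] = E_y/2 = 0, [xy,y] = G_x/2 = 0, [yy,x] = F_y - G_x/2 = -9/4, [yy,y] = G_y/2 = -81/64
Gamma^x_ij = (G*[ij,x] - F*[ij,y])/(EG - F^2), Gamma^y_ij = (E*[ij,y] - F*[ij,x])/(EG - F^2)
Gamma_xxx = 0, Gamma_xxy = 0, Gamma_xyy = -112032/72617, Gamma_yxx = 0, Gamma_yxy = 0, Gamma_yyy = -35748/72617
d^2x/dtau^2 = -(Gamma_xxx*(13/8)^2 + 2*Gamma_xxy*(13/8)*(1) + Gamma_xyy*(1)^2) = 112032/72617
d^2y/dtau^2 = -(Gamma_yxx*(13/8)^2 + 2*Gamma_yxy*(13/8)*(1) + Gamma_yyy*(1)^2) = 35748/72617

Answer: Gamma_xxx = 0, Gamma_xxy = 0, Gamma_xyy = -112032/72617, Gamma_yxx = 0, Gamma_yxy = 0, Gamma_yyy = -35748/72617; accelerations (d^2x/dtau^2, d^2y/dtau^2) = (112032/72617, 35748/72617)


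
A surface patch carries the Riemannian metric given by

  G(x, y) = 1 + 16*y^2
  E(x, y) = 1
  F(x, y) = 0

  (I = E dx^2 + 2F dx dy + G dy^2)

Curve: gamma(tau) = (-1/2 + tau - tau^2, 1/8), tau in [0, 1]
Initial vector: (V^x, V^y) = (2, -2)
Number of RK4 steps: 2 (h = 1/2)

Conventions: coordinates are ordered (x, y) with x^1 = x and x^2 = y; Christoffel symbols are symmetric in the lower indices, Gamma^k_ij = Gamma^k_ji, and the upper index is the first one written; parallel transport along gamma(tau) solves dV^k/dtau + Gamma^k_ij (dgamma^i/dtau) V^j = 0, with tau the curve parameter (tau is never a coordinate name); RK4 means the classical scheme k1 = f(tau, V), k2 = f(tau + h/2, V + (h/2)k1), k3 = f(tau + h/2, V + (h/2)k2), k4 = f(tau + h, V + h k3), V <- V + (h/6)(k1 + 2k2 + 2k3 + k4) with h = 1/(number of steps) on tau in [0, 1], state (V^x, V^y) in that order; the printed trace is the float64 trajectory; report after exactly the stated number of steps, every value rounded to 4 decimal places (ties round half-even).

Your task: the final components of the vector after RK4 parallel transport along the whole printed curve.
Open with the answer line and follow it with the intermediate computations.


Answer: V^x = 2.0000, V^y = -2.0000

gamma'(tau) = (1 - 2*tau, 0); f(tau, V)^k = -Gamma^k_ij(gamma(tau)) gamma'^i(tau) V^j; h = 1/2; intermediate values shown to 6 dp
curve data and Christoffel symbols at the stage parameters:
  tau = 0.000000: gamma = (-0.500000, 0.125000), gamma' = (1.000000, 0.000000); Gamma_xxx = 0.000000, Gamma_xxy = 0.000000, Gamma_xyy = 0.000000, Gamma_yxx = 0.000000, Gamma_yxy = 0.000000, Gamma_yyy = 1.600000
  tau = 0.250000: gamma = (-0.312500, 0.125000), gamma' = (0.500000, 0.000000); Gamma_xxx = 0.000000, Gamma_xxy = 0.000000, Gamma_xyy = 0.000000, Gamma_yxx = 0.000000, Gamma_yxy = 0.000000, Gamma_yyy = 1.600000
  tau = 0.500000: gamma = (-0.250000, 0.125000), gamma' = (0.000000, 0.000000); Gamma_xxx = 0.000000, Gamma_xxy = 0.000000, Gamma_xyy = 0.000000, Gamma_yxx = 0.000000, Gamma_yxy = 0.000000, Gamma_yyy = 1.600000
  tau = 0.750000: gamma = (-0.312500, 0.125000), gamma' = (-0.500000, 0.000000); Gamma_xxx = 0.000000, Gamma_xxy = 0.000000, Gamma_xyy = 0.000000, Gamma_yxx = 0.000000, Gamma_yxy = 0.000000, Gamma_yyy = 1.600000
  tau = 1.000000: gamma = (-0.500000, 0.125000), gamma' = (-1.000000, 0.000000); Gamma_xxx = 0.000000, Gamma_xxy = 0.000000, Gamma_xyy = 0.000000, Gamma_yxx = 0.000000, Gamma_yxy = 0.000000, Gamma_yyy = 1.600000
step 0: V^x = 2.0000, V^y = -2.0000
step 1: k1 = (0.000000, 0.000000), k2 = (0.000000, 0.000000), k3 = (0.000000, 0.000000), k4 = (0.000000, 0.000000); V <- V + (h/6)(k1 + 2k2 + 2k3 + k4): V^x = 2.0000, V^y = -2.0000
step 2: k1 = (0.000000, 0.000000), k2 = (0.000000, 0.000000), k3 = (0.000000, 0.000000), k4 = (0.000000, 0.000000); V <- V + (h/6)(k1 + 2k2 + 2k3 + k4): V^x = 2.0000, V^y = -2.0000


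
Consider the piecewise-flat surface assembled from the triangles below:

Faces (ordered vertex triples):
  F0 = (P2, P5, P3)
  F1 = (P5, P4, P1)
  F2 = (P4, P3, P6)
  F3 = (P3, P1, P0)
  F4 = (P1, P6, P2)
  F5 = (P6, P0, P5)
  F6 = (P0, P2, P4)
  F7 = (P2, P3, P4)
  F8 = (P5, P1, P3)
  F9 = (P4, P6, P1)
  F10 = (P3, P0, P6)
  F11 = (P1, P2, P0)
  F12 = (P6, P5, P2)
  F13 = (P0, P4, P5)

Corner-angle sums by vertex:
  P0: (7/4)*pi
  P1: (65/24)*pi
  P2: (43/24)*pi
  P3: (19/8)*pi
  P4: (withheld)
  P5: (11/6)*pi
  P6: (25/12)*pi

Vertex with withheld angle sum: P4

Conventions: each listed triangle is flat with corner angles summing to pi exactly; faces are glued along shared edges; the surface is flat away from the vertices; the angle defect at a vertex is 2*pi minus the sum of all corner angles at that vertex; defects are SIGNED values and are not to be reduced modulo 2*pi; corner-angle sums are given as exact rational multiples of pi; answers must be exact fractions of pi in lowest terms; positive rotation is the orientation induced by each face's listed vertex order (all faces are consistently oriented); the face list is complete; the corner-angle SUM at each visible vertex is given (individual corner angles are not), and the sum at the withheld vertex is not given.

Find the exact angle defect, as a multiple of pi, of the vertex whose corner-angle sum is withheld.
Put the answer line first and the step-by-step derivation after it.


Answer: defect(P4) = (13/24)*pi

V = 7, E = 21, F = 14; chi = V - E + F = 0
Gauss-Bonnet: total defect = 2*pi*chi = 0; visible defects sum to (-13/24)*pi


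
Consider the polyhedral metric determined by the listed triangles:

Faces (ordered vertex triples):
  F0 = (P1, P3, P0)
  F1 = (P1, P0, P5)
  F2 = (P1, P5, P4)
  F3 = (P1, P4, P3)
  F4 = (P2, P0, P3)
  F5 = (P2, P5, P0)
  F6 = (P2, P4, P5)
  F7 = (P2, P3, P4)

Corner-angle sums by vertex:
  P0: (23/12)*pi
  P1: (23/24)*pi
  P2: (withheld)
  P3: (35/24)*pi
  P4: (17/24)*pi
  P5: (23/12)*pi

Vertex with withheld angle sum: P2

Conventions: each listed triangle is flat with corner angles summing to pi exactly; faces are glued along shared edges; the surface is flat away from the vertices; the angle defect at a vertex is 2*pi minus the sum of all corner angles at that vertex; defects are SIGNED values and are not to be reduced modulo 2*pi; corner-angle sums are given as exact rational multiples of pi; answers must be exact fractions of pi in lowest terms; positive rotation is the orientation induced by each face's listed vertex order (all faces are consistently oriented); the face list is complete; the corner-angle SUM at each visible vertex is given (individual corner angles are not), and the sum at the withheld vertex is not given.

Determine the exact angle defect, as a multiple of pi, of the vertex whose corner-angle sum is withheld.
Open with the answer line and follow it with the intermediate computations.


Answer: defect(P2) = (23/24)*pi

V = 6, E = 12, F = 8; chi = V - E + F = 2
Gauss-Bonnet: total defect = 2*pi*chi = 4*pi; visible defects sum to (73/24)*pi


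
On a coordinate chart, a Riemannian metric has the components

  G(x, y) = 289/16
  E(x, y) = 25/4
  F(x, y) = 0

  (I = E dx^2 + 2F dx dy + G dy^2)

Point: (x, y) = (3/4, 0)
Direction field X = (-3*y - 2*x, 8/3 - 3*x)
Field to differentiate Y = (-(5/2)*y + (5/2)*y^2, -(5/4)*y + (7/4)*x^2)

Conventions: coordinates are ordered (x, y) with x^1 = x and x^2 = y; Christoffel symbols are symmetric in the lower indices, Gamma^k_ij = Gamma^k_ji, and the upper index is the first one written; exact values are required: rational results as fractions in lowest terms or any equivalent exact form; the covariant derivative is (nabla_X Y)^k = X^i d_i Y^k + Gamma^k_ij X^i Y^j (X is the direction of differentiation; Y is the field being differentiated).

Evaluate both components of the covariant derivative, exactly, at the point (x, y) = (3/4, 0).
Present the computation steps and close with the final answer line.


E = 25/4, F = 0, G = 289/16 at the point
E_x = 0, E_y = 0, F_x = 0, F_y = 0, G_x = 0, G_y = 0
EG - F^2 = 7225/64;  g^inv = (64/7225) * [[289/16, 0], [0, 25/4]]
first-kind symbols [ij,l] = (1/2)(d_i g_jl + d_j g_il - d_l g_ij): [xx,x] = E_x/2 = 0, [xx,y] = F_x - E_y/2 = 0, [xy,x] = E_y/2 = 0, [xy,y] = G_x/2 = 0, [yy,x] = F_y - G_x/2 = 0, [yy,y] = G_y/2 = 0
Gamma^x_ij = (G*[ij,x] - F*[ij,y])/(EG - F^2), Gamma^y_ij = (E*[ij,y] - F*[ij,x])/(EG - F^2)
Gamma_xxx = 0, Gamma_xxy = 0, Gamma_xyy = 0, Gamma_yxx = 0, Gamma_yxy = 0, Gamma_yyy = 0
X = (-3/2, 5/12), Y = (0, 63/64) at the point

Answer: (nabla_X Y)^x = -25/24, (nabla_X Y)^y = -107/24


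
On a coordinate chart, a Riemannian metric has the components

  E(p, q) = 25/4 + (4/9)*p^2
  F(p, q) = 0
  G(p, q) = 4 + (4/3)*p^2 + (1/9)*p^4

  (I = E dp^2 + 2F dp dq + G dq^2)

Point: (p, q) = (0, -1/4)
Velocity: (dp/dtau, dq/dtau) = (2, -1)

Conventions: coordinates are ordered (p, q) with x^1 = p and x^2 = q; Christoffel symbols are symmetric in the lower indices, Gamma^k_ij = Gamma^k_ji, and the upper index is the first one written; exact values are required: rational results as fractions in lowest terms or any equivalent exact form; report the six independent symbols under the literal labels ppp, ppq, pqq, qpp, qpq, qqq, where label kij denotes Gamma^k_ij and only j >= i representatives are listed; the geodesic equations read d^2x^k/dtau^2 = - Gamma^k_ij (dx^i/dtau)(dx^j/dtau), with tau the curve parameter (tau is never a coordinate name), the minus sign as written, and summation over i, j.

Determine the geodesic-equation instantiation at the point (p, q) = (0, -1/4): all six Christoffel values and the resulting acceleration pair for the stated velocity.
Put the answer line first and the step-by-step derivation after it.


Answer: Gamma_ppp = 0, Gamma_ppq = 0, Gamma_pqq = 0, Gamma_qpp = 0, Gamma_qpq = 0, Gamma_qqq = 0; accelerations (d^2p/dtau^2, d^2q/dtau^2) = (0, 0)

E = 25/4, F = 0, G = 4 at the point
E_p = 0, E_q = 0, F_p = 0, F_q = 0, G_p = 0, G_q = 0
EG - F^2 = 25;  g^inv = (1/25) * [[4, 0], [0, 25/4]]
first-kind symbols [ij,l] = (1/2)(d_i g_jl + d_j g_il - d_l g_ij): [pp,p] = E_p/2 = 0, [pp,q] = F_p - E_q/2 = 0, [pq,p] = E_q/2 = 0, [pq,q] = G_p/2 = 0, [qq,p] = F_q - G_p/2 = 0, [qq,q] = G_q/2 = 0
Gamma^p_ij = (G*[ij,p] - F*[ij,q])/(EG - F^2), Gamma^q_ij = (E*[ij,q] - F*[ij,p])/(EG - F^2)
Gamma_ppp = 0, Gamma_ppq = 0, Gamma_pqq = 0, Gamma_qpp = 0, Gamma_qpq = 0, Gamma_qqq = 0
d^2p/dtau^2 = -(Gamma_ppp*(2)^2 + 2*Gamma_ppq*(2)*(-1) + Gamma_pqq*(-1)^2) = 0
d^2q/dtau^2 = -(Gamma_qpp*(2)^2 + 2*Gamma_qpq*(2)*(-1) + Gamma_qqq*(-1)^2) = 0


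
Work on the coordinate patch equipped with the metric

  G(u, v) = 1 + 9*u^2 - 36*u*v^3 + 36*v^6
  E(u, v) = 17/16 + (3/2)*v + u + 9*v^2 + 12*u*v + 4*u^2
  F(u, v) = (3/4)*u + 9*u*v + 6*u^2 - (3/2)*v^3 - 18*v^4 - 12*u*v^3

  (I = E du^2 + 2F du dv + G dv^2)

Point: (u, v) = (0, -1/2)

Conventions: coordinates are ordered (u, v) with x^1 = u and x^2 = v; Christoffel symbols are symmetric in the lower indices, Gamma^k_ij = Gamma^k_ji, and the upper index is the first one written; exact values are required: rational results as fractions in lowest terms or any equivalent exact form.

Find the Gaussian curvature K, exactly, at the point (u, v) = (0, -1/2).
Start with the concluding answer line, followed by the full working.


Answer: K = -1152/625

E = 41/16, F = -15/16, G = 25/16, EG - F^2 = 25/8 at the point
E_u = -5, E_v = -15/2, F_u = -9/4, F_v = 63/8, G_u = 9/2, G_v = -27/4
E_vv = 18, F_uv = 0, G_uu = 18
Evaluate Brioschi's two determinant matrices M1, M2 and divide by (EG - F^2)^2.
M1 = [[-E_vv/2 + F_uv - G_uu/2, E_u/2, F_u - E_v/2], [F_v - G_u/2, E, F], [G_v/2, F, G]] = [[-18, -5/2, 3/2], [45/8, 41/16, -15/16], [-27/8, -15/16, 25/16]]; det M1 = -297/8
M2 = [[0, E_v/2, G_u/2], [E_v/2, E, F], [G_u/2, F, G]] = [[0, -15/4, 9/4], [-15/4, 41/16, -15/16], [9/4, -15/16, 25/16]]; det M2 = -153/8
det M1 - det M2 = -18; K = -18 / (25/8)^2 = -1152/625


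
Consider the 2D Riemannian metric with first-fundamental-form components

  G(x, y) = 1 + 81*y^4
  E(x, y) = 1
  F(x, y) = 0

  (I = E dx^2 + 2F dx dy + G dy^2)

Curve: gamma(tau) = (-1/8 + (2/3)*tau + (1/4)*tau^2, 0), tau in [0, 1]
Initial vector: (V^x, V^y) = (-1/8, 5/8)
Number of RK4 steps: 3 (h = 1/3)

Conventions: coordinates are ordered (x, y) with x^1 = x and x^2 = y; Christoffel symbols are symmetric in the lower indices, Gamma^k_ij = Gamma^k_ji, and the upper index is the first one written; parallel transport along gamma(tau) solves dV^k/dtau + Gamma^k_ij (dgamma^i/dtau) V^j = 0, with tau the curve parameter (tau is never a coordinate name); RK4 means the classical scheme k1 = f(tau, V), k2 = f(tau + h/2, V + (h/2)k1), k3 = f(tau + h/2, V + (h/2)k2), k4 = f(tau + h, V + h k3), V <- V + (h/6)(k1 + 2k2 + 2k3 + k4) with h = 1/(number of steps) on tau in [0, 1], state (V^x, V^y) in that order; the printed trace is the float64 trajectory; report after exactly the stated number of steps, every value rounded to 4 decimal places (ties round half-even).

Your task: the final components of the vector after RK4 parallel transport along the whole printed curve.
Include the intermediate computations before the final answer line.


gamma'(tau) = (2/3 + (1/2)*tau, 0); f(tau, V)^k = -Gamma^k_ij(gamma(tau)) gamma'^i(tau) V^j; h = 1/3; intermediate values shown to 6 dp
curve data and Christoffel symbols at the stage parameters:
  tau = 0.000000: gamma = (-0.125000, 0.000000), gamma' = (0.666667, 0.000000); Gamma_xxx = 0.000000, Gamma_xxy = 0.000000, Gamma_xyy = 0.000000, Gamma_yxx = 0.000000, Gamma_yxy = 0.000000, Gamma_yyy = 0.000000
  tau = 0.166667: gamma = (-0.006944, 0.000000), gamma' = (0.750000, 0.000000); Gamma_xxx = 0.000000, Gamma_xxy = 0.000000, Gamma_xyy = 0.000000, Gamma_yxx = 0.000000, Gamma_yxy = 0.000000, Gamma_yyy = 0.000000
  tau = 0.333333: gamma = (0.125000, 0.000000), gamma' = (0.833333, 0.000000); Gamma_xxx = 0.000000, Gamma_xxy = 0.000000, Gamma_xyy = 0.000000, Gamma_yxx = 0.000000, Gamma_yxy = 0.000000, Gamma_yyy = 0.000000
  tau = 0.500000: gamma = (0.270833, 0.000000), gamma' = (0.916667, 0.000000); Gamma_xxx = 0.000000, Gamma_xxy = 0.000000, Gamma_xyy = 0.000000, Gamma_yxx = 0.000000, Gamma_yxy = 0.000000, Gamma_yyy = 0.000000
  tau = 0.666667: gamma = (0.430556, 0.000000), gamma' = (1.000000, 0.000000); Gamma_xxx = 0.000000, Gamma_xxy = 0.000000, Gamma_xyy = 0.000000, Gamma_yxx = 0.000000, Gamma_yxy = 0.000000, Gamma_yyy = 0.000000
  tau = 0.833333: gamma = (0.604167, 0.000000), gamma' = (1.083333, 0.000000); Gamma_xxx = 0.000000, Gamma_xxy = 0.000000, Gamma_xyy = 0.000000, Gamma_yxx = 0.000000, Gamma_yxy = 0.000000, Gamma_yyy = 0.000000
  tau = 1.000000: gamma = (0.791667, 0.000000), gamma' = (1.166667, 0.000000); Gamma_xxx = 0.000000, Gamma_xxy = 0.000000, Gamma_xyy = 0.000000, Gamma_yxx = 0.000000, Gamma_yxy = 0.000000, Gamma_yyy = 0.000000
step 0: V^x = -0.1250, V^y = 0.6250
step 1: k1 = (0.000000, 0.000000), k2 = (0.000000, 0.000000), k3 = (0.000000, 0.000000), k4 = (0.000000, 0.000000); V <- V + (h/6)(k1 + 2k2 + 2k3 + k4): V^x = -0.1250, V^y = 0.6250
step 2: k1 = (0.000000, 0.000000), k2 = (0.000000, 0.000000), k3 = (0.000000, 0.000000), k4 = (0.000000, 0.000000); V <- V + (h/6)(k1 + 2k2 + 2k3 + k4): V^x = -0.1250, V^y = 0.6250
step 3: k1 = (0.000000, 0.000000), k2 = (0.000000, 0.000000), k3 = (0.000000, 0.000000), k4 = (0.000000, 0.000000); V <- V + (h/6)(k1 + 2k2 + 2k3 + k4): V^x = -0.1250, V^y = 0.6250

Answer: V^x = -0.1250, V^y = 0.6250


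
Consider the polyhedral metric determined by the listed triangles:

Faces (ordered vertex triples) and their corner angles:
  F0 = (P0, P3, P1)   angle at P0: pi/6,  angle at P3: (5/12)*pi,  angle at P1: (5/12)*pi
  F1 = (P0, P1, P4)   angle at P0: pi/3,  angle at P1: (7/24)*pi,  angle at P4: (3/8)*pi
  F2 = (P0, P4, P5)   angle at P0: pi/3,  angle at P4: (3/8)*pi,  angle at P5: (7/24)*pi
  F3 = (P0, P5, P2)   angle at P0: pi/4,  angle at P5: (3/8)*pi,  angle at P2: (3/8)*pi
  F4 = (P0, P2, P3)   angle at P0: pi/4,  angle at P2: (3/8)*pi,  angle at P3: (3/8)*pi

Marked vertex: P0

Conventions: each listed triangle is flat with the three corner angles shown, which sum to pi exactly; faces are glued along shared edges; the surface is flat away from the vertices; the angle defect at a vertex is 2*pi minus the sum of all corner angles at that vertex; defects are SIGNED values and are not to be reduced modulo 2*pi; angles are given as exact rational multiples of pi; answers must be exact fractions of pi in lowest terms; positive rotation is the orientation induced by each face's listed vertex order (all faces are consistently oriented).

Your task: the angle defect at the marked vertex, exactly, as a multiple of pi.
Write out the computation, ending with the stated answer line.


Sum of corner angles at P0: (4/3)*pi
defect = 2*pi - (4/3)*pi

Answer: defect(P0) = (2/3)*pi


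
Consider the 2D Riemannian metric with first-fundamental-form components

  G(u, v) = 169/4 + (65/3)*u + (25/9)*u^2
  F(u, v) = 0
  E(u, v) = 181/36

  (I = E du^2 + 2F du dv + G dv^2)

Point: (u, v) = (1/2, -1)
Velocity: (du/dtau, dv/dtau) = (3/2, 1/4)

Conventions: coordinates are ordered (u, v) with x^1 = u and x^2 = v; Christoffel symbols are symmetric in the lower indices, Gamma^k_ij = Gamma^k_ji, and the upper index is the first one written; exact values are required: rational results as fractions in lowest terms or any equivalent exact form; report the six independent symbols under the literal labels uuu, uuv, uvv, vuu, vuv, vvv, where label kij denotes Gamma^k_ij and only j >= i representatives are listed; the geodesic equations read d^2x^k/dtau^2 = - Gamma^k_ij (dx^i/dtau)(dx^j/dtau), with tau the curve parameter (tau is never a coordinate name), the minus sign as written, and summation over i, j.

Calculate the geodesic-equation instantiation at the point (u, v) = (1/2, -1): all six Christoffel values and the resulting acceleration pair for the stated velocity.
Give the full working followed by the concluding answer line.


E = 181/36, F = 0, G = 484/9 at the point
E_u = 0, E_v = 0, F_u = 0, F_v = 0, G_u = 220/9, G_v = 0
EG - F^2 = 21901/81;  g^inv = (81/21901) * [[484/9, 0], [0, 181/36]]
first-kind symbols [ij,l] = (1/2)(d_i g_jl + d_j g_il - d_l g_ij): [uu,u] = E_u/2 = 0, [uu,v] = F_u - E_v/2 = 0, [uv,u] = E_v/2 = 0, [uv,v] = G_u/2 = 110/9, [vv,u] = F_v - G_u/2 = -110/9, [vv,v] = G_v/2 = 0
Gamma^u_ij = (G*[ij,u] - F*[ij,v])/(EG - F^2), Gamma^v_ij = (E*[ij,v] - F*[ij,u])/(EG - F^2)
Gamma_uuu = 0, Gamma_uuv = 0, Gamma_uvv = -440/181, Gamma_vuu = 0, Gamma_vuv = 5/22, Gamma_vvv = 0
d^2u/dtau^2 = -(Gamma_uuu*(3/2)^2 + 2*Gamma_uuv*(3/2)*(1/4) + Gamma_uvv*(1/4)^2) = 55/362
d^2v/dtau^2 = -(Gamma_vuu*(3/2)^2 + 2*Gamma_vuv*(3/2)*(1/4) + Gamma_vvv*(1/4)^2) = -15/88

Answer: Gamma_uuu = 0, Gamma_uuv = 0, Gamma_uvv = -440/181, Gamma_vuu = 0, Gamma_vuv = 5/22, Gamma_vvv = 0; accelerations (d^2u/dtau^2, d^2v/dtau^2) = (55/362, -15/88)


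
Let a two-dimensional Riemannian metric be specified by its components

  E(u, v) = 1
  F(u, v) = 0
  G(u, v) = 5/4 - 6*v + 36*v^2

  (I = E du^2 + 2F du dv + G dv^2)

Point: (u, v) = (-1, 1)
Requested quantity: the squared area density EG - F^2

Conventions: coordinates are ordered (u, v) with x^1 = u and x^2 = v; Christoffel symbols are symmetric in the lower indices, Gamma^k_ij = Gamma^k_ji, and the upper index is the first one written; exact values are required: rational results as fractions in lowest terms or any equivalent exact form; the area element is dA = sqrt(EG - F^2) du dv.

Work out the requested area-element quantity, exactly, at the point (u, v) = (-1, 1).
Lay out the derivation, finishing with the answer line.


E = 1, F = 0, G = 125/4; EG - F^2 = 125/4

Answer: EG - F^2 = 125/4


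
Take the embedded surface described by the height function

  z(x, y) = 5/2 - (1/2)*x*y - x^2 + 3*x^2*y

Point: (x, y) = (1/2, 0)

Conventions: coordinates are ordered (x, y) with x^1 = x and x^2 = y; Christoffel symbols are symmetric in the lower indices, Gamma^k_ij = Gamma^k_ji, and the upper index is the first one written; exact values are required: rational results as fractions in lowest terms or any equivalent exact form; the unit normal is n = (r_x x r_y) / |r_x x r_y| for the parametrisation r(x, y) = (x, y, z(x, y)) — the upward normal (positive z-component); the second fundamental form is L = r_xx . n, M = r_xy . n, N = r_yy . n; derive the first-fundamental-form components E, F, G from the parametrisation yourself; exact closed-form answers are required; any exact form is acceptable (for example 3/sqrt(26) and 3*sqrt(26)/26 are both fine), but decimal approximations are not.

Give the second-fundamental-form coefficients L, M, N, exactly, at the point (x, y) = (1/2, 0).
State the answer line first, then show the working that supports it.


Answer: L = -4/3, M = 5/3, N = 0

z_x = -1, z_y = 1/2, z_xx = -2, z_xy = 5/2, z_yy = 0
E = 2, F = -1/2, G = 5/4; answer radicand W^2 = 9/4
unnormalised second-form numerators: l = -2, m = 5/2, n = 0; L = l/sqrt(9/4), and similarly M = m/sqrt(W^2), N = n/sqrt(W^2)


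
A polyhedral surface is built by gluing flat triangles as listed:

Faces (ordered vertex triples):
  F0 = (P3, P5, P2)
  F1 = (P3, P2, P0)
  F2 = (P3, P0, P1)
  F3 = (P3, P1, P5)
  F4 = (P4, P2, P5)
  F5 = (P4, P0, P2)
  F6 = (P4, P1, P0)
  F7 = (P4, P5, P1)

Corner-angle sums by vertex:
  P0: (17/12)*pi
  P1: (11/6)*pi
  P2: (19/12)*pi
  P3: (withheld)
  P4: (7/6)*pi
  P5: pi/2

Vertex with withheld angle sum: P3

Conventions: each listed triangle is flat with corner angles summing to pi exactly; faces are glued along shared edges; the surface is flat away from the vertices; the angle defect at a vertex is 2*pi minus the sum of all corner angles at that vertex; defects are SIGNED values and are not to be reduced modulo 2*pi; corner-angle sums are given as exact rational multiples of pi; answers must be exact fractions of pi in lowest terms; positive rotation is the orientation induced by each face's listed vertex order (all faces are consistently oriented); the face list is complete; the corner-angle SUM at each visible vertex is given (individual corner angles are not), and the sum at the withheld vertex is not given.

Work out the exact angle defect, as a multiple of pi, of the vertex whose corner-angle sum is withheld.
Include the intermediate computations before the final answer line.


V = 6, E = 12, F = 8; chi = V - E + F = 2
Gauss-Bonnet: total defect = 2*pi*chi = 4*pi; visible defects sum to (7/2)*pi

Answer: defect(P3) = pi/2


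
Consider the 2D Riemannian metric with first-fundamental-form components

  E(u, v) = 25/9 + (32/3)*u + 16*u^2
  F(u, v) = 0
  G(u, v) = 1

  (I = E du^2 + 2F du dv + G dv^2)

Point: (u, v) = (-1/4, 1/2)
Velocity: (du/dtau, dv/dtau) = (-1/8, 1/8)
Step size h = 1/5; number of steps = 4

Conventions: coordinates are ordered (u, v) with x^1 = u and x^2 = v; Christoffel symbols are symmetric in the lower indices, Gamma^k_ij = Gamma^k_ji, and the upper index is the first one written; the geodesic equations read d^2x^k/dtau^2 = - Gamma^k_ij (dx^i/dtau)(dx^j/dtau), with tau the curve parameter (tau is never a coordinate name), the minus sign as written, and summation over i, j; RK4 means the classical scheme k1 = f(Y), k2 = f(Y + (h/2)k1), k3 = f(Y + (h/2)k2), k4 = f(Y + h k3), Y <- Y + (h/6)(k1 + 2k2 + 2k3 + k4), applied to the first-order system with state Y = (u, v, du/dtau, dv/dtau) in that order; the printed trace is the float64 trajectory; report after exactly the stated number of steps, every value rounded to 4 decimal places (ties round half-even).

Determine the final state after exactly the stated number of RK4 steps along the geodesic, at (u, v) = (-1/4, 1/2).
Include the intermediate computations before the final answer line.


f(Y) = (du/dtau, dv/dtau, -Gamma^u_ij Y'^i Y'^j, -Gamma^v_ij Y'^i Y'^j) with the Gammas evaluated at the stage position; h = 0.200000; intermediate values shown to 6 dp
step 0: u = -0.2500, v = 0.5000, du/dtau = -0.1250, dv/dtau = 0.1250
step 1:
  k1: at (u, v) = (-0.250000, 0.500000), (du/dtau, dv/dtau) = (-0.125000, 0.125000); Gamma_uuu = 1.200000, Gamma_uuv = 0.000000, Gamma_uvv = 0.000000, Gamma_vuu = 0.000000, Gamma_vuv = 0.000000, Gamma_vvv = 0.000000; k1 = (-0.125000, 0.125000, -0.018750, 0.000000)
  k2: at (u, v) = (-0.262500, 0.512500), (du/dtau, dv/dtau) = (-0.126875, 0.125000); Gamma_uuu = 1.049113, Gamma_uuv = 0.000000, Gamma_uvv = 0.000000, Gamma_vuu = 0.000000, Gamma_vuv = 0.000000, Gamma_vvv = 0.000000; k2 = (-0.126875, 0.125000, -0.016888, 0.000000)
  k3: at (u, v) = (-0.262688, 0.512500), (du/dtau, dv/dtau) = (-0.126689, 0.125000); Gamma_uuu = 1.046747, Gamma_uuv = 0.000000, Gamma_uvv = 0.000000, Gamma_vuu = 0.000000, Gamma_vuv = 0.000000, Gamma_vvv = 0.000000; k3 = (-0.126689, 0.125000, -0.016800, 0.000000)
  k4: at (u, v) = (-0.275338, 0.525000), (du/dtau, dv/dtau) = (-0.128360, 0.125000); Gamma_uuu = 0.880542, Gamma_uuv = 0.000000, Gamma_uvv = 0.000000, Gamma_vuu = 0.000000, Gamma_vuv = 0.000000, Gamma_vvv = 0.000000; k4 = (-0.128360, 0.125000, -0.014508, 0.000000)
  Y <- Y + (h/6)(k1 + 2k2 + 2k3 + k4): u = -0.2753, v = 0.5250, du/dtau = -0.1284, dv/dtau = 0.1250
step 2:
  k1: at (u, v) = (-0.275350, 0.525000), (du/dtau, dv/dtau) = (-0.128354, 0.125000); Gamma_uuu = 0.880381, Gamma_uuv = 0.000000, Gamma_uvv = 0.000000, Gamma_vuu = 0.000000, Gamma_vuv = 0.000000, Gamma_vvv = 0.000000; k1 = (-0.128354, 0.125000, -0.014504, 0.000000)
  k2: at (u, v) = (-0.288185, 0.537500), (du/dtau, dv/dtau) = (-0.129805, 0.125000); Gamma_uuu = 0.699557, Gamma_uuv = 0.000000, Gamma_uvv = 0.000000, Gamma_vuu = 0.000000, Gamma_vuv = 0.000000, Gamma_vvv = 0.000000; k2 = (-0.129805, 0.125000, -0.011787, 0.000000)
  k3: at (u, v) = (-0.288330, 0.537500), (du/dtau, dv/dtau) = (-0.129533, 0.125000); Gamma_uuu = 0.697451, Gamma_uuv = 0.000000, Gamma_uvv = 0.000000, Gamma_vuu = 0.000000, Gamma_vuv = 0.000000, Gamma_vvv = 0.000000; k3 = (-0.129533, 0.125000, -0.011702, 0.000000)
  k4: at (u, v) = (-0.301256, 0.550000), (du/dtau, dv/dtau) = (-0.130695, 0.125000); Gamma_uuu = 0.504921, Gamma_uuv = 0.000000, Gamma_uvv = 0.000000, Gamma_vuu = 0.000000, Gamma_vuv = 0.000000, Gamma_vvv = 0.000000; k4 = (-0.130695, 0.125000, -0.008625, 0.000000)
  Y <- Y + (h/6)(k1 + 2k2 + 2k3 + k4): u = -0.3013, v = 0.5500, du/dtau = -0.1307, dv/dtau = 0.1250
step 3:
  k1: at (u, v) = (-0.301274, 0.550000), (du/dtau, dv/dtau) = (-0.130691, 0.125000); Gamma_uuu = 0.504654, Gamma_uuv = 0.000000, Gamma_uvv = 0.000000, Gamma_vuu = 0.000000, Gamma_vuv = 0.000000, Gamma_vvv = 0.000000; k1 = (-0.130691, 0.125000, -0.008620, 0.000000)
  k2: at (u, v) = (-0.314343, 0.562500), (du/dtau, dv/dtau) = (-0.131553, 0.125000); Gamma_uuu = 0.302103, Gamma_uuv = 0.000000, Gamma_uvv = 0.000000, Gamma_vuu = 0.000000, Gamma_vuv = 0.000000, Gamma_vvv = 0.000000; k2 = (-0.131553, 0.125000, -0.005228, 0.000000)
  k3: at (u, v) = (-0.314429, 0.562500), (du/dtau, dv/dtau) = (-0.131214, 0.125000); Gamma_uuu = 0.300748, Gamma_uuv = 0.000000, Gamma_uvv = 0.000000, Gamma_vuu = 0.000000, Gamma_vuv = 0.000000, Gamma_vvv = 0.000000; k3 = (-0.131214, 0.125000, -0.005178, 0.000000)
  k4: at (u, v) = (-0.327517, 0.575000), (du/dtau, dv/dtau) = (-0.131727, 0.125000); Gamma_uuu = 0.093017, Gamma_uuv = 0.000000, Gamma_uvv = 0.000000, Gamma_vuu = 0.000000, Gamma_vuv = 0.000000, Gamma_vvv = 0.000000; k4 = (-0.131727, 0.125000, -0.001614, 0.000000)
  Y <- Y + (h/6)(k1 + 2k2 + 2k3 + k4): u = -0.3275, v = 0.5750, du/dtau = -0.1317, dv/dtau = 0.1250
step 4:
  k1: at (u, v) = (-0.327539, 0.575000), (du/dtau, dv/dtau) = (-0.131726, 0.125000); Gamma_uuu = 0.092661, Gamma_uuv = 0.000000, Gamma_uvv = 0.000000, Gamma_vuu = 0.000000, Gamma_vuv = 0.000000, Gamma_vvv = 0.000000; k1 = (-0.131726, 0.125000, -0.001608, 0.000000)
  k2: at (u, v) = (-0.340712, 0.587500), (du/dtau, dv/dtau) = (-0.131887, 0.125000); Gamma_uuu = -0.117948, Gamma_uuv = 0.000000, Gamma_uvv = 0.000000, Gamma_vuu = 0.000000, Gamma_vuv = 0.000000, Gamma_vvv = 0.000000; k2 = (-0.131887, 0.125000, 0.002052, 0.000000)
  k3: at (u, v) = (-0.340728, 0.587500), (du/dtau, dv/dtau) = (-0.131521, 0.125000); Gamma_uuu = -0.118205, Gamma_uuv = 0.000000, Gamma_uvv = 0.000000, Gamma_vuu = 0.000000, Gamma_vuv = 0.000000, Gamma_vvv = 0.000000; k3 = (-0.131521, 0.125000, 0.002045, 0.000000)
  k4: at (u, v) = (-0.353843, 0.600000), (du/dtau, dv/dtau) = (-0.131317, 0.125000); Gamma_uuu = -0.325963, Gamma_uuv = 0.000000, Gamma_uvv = 0.000000, Gamma_vuu = 0.000000, Gamma_vuv = 0.000000, Gamma_vvv = 0.000000; k4 = (-0.131317, 0.125000, 0.005621, 0.000000)
  Y <- Y + (h/6)(k1 + 2k2 + 2k3 + k4): u = -0.3539, v = 0.6000, du/dtau = -0.1313, dv/dtau = 0.1250

Answer: u = -0.3539, v = 0.6000, du/dtau = -0.1313, dv/dtau = 0.1250
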